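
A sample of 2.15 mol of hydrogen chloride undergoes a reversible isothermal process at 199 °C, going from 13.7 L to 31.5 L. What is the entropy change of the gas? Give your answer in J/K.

ΔS_gas = 14.9 J/K

For an isothermal ideal gas ΔS_gas = nR ln(V₂/V₁) = 2.15 × 8.314 × ln(31.5/13.7) = 14.9 J/K.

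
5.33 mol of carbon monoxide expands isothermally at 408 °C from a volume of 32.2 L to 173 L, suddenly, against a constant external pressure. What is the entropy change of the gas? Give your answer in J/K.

ΔS_gas = 74.5 J/K

Entropy is a state function, so ΔS_gas depends only on the end states.
For an isothermal ideal gas ΔS_gas = nR ln(V₂/V₁) = 5.33 × 8.314 × ln(173/32.2) = 74.5 J/K.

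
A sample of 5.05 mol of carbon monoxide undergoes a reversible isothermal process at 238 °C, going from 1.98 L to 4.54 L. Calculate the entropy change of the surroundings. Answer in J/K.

For an isothermal ideal gas ΔS_gas = nR ln(V₂/V₁) = 5.05 × 8.314 × ln(4.54/1.98) = 34.8 J/K.
The process is reversible, so ΔS_surr = −ΔS_gas = -34.8 J/K and ΔS_universe = 0.

ΔS_surr = -34.8 J/K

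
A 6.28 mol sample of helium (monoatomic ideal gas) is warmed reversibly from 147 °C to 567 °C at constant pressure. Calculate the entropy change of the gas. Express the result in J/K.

ΔS = 90.5 J/K

In kelvin: T₁ = 420.15 K, T₂ = 840.15 K. At constant pressure, ΔS = nC_p ln(T₂/T₁) with C_p = 5R/2 = 20.79 J mol⁻¹ K⁻¹.
ΔS = 6.28 × 20.79 × ln(840.15/420.15) = 90.5 J/K.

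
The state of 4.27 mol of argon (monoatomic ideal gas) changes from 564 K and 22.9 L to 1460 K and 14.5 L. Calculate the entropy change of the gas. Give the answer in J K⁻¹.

ΔS = 34.4 J/K

Entropy is a state function: ΔS = nC_V ln(T₂/T₁) + nR ln(V₂/V₁), with C_V = 3R/2 = 12.47 J mol⁻¹ K⁻¹ for a monoatomic ideal gas.
ΔS = 4.27 × [12.47 × ln(1460/564) + 8.314 × ln(14.5/22.9)] = 34.4 J/K.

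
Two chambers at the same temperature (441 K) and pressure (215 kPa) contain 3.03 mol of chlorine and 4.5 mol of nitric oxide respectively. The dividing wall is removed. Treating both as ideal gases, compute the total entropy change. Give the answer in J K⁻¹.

ΔS_mix = 42.2 J/K

Mole fractions: x_A = 3.03/7.53 = 0.402, x_B = 0.598.
ΔS_mix = −R(n_A ln x_A + n_B ln x_B) = −8.314 × (3.03 ln 0.402 + 4.5 ln 0.598) = 42.2 J/K.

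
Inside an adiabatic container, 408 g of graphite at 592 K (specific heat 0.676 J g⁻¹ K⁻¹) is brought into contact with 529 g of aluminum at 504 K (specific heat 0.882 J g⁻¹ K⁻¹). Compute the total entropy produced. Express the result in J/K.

ΔS_total = 2.27 J/K

Energy balance: T_f = (m₁c₁T₁ + m₂c₂T₂)/(m₁c₁ + m₂c₂) = 536.69 K.
ΔS₁ = m₁c₁ ln(T_f/T₁) = 275.808 × ln(536.69/592) = -27.05 J/K.
ΔS₂ = m₂c₂ ln(T_f/T₂) = 466.578 × ln(536.69/504) = 29.32 J/K.
ΔS_total = -27.05 + 29.32 = 2.27 J/K.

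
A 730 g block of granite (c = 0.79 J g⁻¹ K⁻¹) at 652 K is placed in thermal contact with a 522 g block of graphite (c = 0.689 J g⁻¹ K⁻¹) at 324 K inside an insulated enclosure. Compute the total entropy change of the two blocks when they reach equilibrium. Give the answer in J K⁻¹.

ΔS_total = 50.5 J/K

Energy balance: T_f = (m₁c₁T₁ + m₂c₂T₂)/(m₁c₁ + m₂c₂) = 526.01 K.
ΔS₁ = m₁c₁ ln(T_f/T₁) = 576.7 × ln(526.01/652) = -123.8 J/K.
ΔS₂ = m₂c₂ ln(T_f/T₂) = 359.658 × ln(526.01/324) = 174.3 J/K.
ΔS_total = -123.8 + 174.3 = 50.5 J/K.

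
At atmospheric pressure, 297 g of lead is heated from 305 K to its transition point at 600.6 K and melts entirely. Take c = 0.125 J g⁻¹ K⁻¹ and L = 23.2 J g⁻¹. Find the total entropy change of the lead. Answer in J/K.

ΔS = 36.6 J/K

Warming step: ΔS₁ = m c ln(T_tr/T_i) = 297 × 0.125 × ln(600.6/305) = 25.16 J/K.
Phase change: ΔS₂ = +mL/T_tr = 297 × 23.2 / 600.6 = 11.47 J/K.
ΔS_total = (25.16) + (11.47) = 36.6 J/K.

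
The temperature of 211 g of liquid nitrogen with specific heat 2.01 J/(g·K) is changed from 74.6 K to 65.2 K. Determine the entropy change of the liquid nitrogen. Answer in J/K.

ΔS = -57.1 J/K

ΔS = ∫dQ_rev/T = m c ln(T₂/T₁) = 211 × 2.01 × ln(65.2/74.6) = -57.1 J/K.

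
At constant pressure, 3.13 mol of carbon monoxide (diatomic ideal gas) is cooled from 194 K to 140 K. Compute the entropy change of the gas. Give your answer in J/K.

ΔS = -29.7 J/K

At constant pressure, ΔS = nC_p ln(T₂/T₁) with C_p = 7R/2 = 29.1 J mol⁻¹ K⁻¹.
ΔS = 3.13 × 29.1 × ln(140/194) = -29.7 J/K.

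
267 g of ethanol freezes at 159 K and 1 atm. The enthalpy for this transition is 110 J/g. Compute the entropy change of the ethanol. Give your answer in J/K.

Heat released by the substance: Q = −mL = −267 × 110 = −29370 J.
At constant T, ΔS = Q_rev/T = −29370 / 159 = -185 J/K.

ΔS = -185 J/K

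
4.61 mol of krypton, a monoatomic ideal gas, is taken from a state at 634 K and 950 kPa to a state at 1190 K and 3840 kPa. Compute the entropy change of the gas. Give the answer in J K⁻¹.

ΔS = 6.8 J/K

ΔS = nC_p ln(T₂/T₁) − nR ln(P₂/P₁), with C_p = 5R/2 = 20.79 J mol⁻¹ K⁻¹ for a monoatomic ideal gas.
ΔS = 4.61 × [20.79 × ln(1190/634) − 8.314 × ln(3840/950)] = 6.8 J/K.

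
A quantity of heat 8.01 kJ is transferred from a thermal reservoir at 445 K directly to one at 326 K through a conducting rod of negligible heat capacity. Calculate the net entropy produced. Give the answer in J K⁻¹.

ΔS_total = 6.57 J/K

ΔS_hot = −Q/T_H = −8010/445 = -18 J/K and ΔS_cold = +Q/T_C = 8010/326 = 24.57 J/K.
ΔS_total = -18 + 24.57 = 6.57 J/K, positive as the second law requires.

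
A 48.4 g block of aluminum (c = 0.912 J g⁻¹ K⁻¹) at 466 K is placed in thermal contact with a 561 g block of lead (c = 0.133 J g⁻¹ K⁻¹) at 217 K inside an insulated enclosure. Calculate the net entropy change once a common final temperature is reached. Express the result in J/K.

ΔS_total = 8.45 J/K

Energy balance: T_f = (m₁c₁T₁ + m₂c₂T₂)/(m₁c₁ + m₂c₂) = 309.55 K.
ΔS₁ = m₁c₁ ln(T_f/T₁) = 44.1408 × ln(309.55/466) = -18.06 J/K.
ΔS₂ = m₂c₂ ln(T_f/T₂) = 74.613 × ln(309.55/217) = 26.51 J/K.
ΔS_total = -18.06 + 26.51 = 8.45 J/K.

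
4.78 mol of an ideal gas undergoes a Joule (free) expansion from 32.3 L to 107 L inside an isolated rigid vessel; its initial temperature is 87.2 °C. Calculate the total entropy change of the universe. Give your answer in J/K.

No heat is exchanged and no work is done, so the ideal-gas temperature stays constant.
Entropy is a state function; using a reversible isothermal path, ΔS_gas = nR ln(V₂/V₁) = 4.78 × 8.314 × ln(107/32.3) = 47.6 J/K.
The insulated surroundings exchange no heat, so ΔS_surr = 0 and ΔS_universe = ΔS_gas.

ΔS_universe = 47.6 J/K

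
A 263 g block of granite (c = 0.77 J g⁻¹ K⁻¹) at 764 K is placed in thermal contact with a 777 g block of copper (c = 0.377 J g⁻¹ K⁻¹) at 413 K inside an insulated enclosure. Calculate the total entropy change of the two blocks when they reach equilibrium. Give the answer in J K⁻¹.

Energy balance: T_f = (m₁c₁T₁ + m₂c₂T₂)/(m₁c₁ + m₂c₂) = 556.47 K.
ΔS₁ = m₁c₁ ln(T_f/T₁) = 202.51 × ln(556.47/764) = -64.19 J/K.
ΔS₂ = m₂c₂ ln(T_f/T₂) = 292.929 × ln(556.47/413) = 87.34 J/K.
ΔS_total = -64.19 + 87.34 = 23.2 J/K.

ΔS_total = 23.2 J/K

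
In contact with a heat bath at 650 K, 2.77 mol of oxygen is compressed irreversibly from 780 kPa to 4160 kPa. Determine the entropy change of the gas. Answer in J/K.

Entropy is a state function, so ΔS_gas depends only on the end states.
For an isothermal ideal gas ΔS_gas = nR ln(P₁/P₂) = 2.77 × 8.314 × ln(780/4160) = -38.6 J/K.

ΔS_gas = -38.6 J/K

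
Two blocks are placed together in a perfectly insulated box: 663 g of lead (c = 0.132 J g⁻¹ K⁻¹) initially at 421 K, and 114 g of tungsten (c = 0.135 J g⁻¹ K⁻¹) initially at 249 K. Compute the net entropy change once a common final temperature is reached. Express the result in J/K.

ΔS_total = 1.59 J/K

Energy balance: T_f = (m₁c₁T₁ + m₂c₂T₂)/(m₁c₁ + m₂c₂) = 395.28 K.
ΔS₁ = m₁c₁ ln(T_f/T₁) = 87.516 × ln(395.28/421) = -5.518 J/K.
ΔS₂ = m₂c₂ ln(T_f/T₂) = 15.39 × ln(395.28/249) = 7.112 J/K.
ΔS_total = -5.518 + 7.112 = 1.59 J/K.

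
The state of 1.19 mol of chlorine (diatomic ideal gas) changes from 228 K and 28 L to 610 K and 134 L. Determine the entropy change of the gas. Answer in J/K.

Entropy is a state function: ΔS = nC_V ln(T₂/T₁) + nR ln(V₂/V₁), with C_V = 5R/2 = 20.79 J mol⁻¹ K⁻¹ for a diatomic ideal gas.
ΔS = 1.19 × [20.79 × ln(610/228) + 8.314 × ln(134/28)] = 39.8 J/K.

ΔS = 39.8 J/K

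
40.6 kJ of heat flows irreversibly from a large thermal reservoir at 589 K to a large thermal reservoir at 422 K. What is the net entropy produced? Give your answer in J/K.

ΔS_hot = −Q/T_H = −40600/589 = -68.93 J/K and ΔS_cold = +Q/T_C = 40600/422 = 96.21 J/K.
ΔS_total = -68.93 + 96.21 = 27.3 J/K, positive as the second law requires.

ΔS_total = 27.3 J/K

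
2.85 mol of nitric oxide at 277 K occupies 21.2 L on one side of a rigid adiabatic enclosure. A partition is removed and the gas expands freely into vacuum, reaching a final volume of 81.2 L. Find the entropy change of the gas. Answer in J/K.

ΔS_gas = 31.8 J/K

No heat is exchanged and no work is done, so the ideal-gas temperature stays constant.
Entropy is a state function; using a reversible isothermal path, ΔS_gas = nR ln(V₂/V₁) = 2.85 × 8.314 × ln(81.2/21.2) = 31.8 J/K.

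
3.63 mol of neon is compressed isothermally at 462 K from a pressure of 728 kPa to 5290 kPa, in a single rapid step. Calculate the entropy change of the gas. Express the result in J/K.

Entropy is a state function, so ΔS_gas depends only on the end states.
For an isothermal ideal gas ΔS_gas = nR ln(P₁/P₂) = 3.63 × 8.314 × ln(728/5290) = -59.9 J/K.

ΔS_gas = -59.9 J/K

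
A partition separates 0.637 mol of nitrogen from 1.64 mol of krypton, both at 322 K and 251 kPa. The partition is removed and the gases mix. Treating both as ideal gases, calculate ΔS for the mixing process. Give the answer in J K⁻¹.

ΔS_mix = 11.2 J/K

Mole fractions: x_A = 0.637/2.28 = 0.28, x_B = 0.72.
ΔS_mix = −R(n_A ln x_A + n_B ln x_B) = −8.314 × (0.637 ln 0.28 + 1.64 ln 0.72) = 11.2 J/K.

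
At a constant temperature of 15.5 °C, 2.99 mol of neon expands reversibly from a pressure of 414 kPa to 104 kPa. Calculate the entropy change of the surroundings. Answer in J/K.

For an isothermal ideal gas ΔS_gas = nR ln(P₁/P₂) = 2.99 × 8.314 × ln(414/104) = 34.3 J/K.
The process is reversible, so ΔS_surr = −ΔS_gas = -34.3 J/K and ΔS_universe = 0.

ΔS_surr = -34.3 J/K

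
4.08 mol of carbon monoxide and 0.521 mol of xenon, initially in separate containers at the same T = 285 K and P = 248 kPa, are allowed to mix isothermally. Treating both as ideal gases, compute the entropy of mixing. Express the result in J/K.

ΔS_mix = 13.5 J/K

Mole fractions: x_A = 4.08/4.6 = 0.887, x_B = 0.113.
ΔS_mix = −R(n_A ln x_A + n_B ln x_B) = −8.314 × (4.08 ln 0.887 + 0.521 ln 0.113) = 13.5 J/K.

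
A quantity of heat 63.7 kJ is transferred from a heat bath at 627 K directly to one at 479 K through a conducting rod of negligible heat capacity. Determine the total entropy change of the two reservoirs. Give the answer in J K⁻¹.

ΔS_total = 31.4 J/K

ΔS_hot = −Q/T_H = −63700/627 = -101.6 J/K and ΔS_cold = +Q/T_C = 63700/479 = 133 J/K.
ΔS_total = -101.6 + 133 = 31.4 J/K, positive as the second law requires.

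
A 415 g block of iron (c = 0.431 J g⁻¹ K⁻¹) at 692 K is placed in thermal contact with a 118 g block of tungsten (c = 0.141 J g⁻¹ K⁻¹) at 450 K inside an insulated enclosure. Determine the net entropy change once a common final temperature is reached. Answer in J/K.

Energy balance: T_f = (m₁c₁T₁ + m₂c₂T₂)/(m₁c₁ + m₂c₂) = 671.4 K.
ΔS₁ = m₁c₁ ln(T_f/T₁) = 178.865 × ln(671.4/692) = -5.404 J/K.
ΔS₂ = m₂c₂ ln(T_f/T₂) = 16.638 × ln(671.4/450) = 6.657 J/K.
ΔS_total = -5.404 + 6.657 = 1.25 J/K.

ΔS_total = 1.25 J/K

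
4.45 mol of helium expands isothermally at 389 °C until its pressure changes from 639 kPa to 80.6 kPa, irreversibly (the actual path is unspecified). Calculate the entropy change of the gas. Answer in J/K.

Entropy is a state function, so ΔS_gas depends only on the end states.
For an isothermal ideal gas ΔS_gas = nR ln(P₁/P₂) = 4.45 × 8.314 × ln(639/80.6) = 76.6 J/K.

ΔS_gas = 76.6 J/K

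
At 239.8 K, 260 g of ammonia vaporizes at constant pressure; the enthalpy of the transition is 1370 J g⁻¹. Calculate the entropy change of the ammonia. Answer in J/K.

ΔS = 1490 J/K

Heat absorbed by the substance: Q = mL = 260 × 1370 = 356200 J.
At constant T, ΔS = Q_rev/T = 356200 / 239.8 = 1490 J/K.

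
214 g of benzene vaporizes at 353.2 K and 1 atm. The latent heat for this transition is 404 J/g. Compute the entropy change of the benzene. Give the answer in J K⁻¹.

ΔS = 245 J/K

Heat absorbed by the substance: Q = mL = 214 × 404 = 86456 J.
At constant T, ΔS = Q_rev/T = 86456 / 353.2 = 245 J/K.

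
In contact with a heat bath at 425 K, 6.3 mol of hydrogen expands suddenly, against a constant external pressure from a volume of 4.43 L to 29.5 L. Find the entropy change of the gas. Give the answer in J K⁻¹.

Entropy is a state function, so ΔS_gas depends only on the end states.
For an isothermal ideal gas ΔS_gas = nR ln(V₂/V₁) = 6.3 × 8.314 × ln(29.5/4.43) = 99.3 J/K.

ΔS_gas = 99.3 J/K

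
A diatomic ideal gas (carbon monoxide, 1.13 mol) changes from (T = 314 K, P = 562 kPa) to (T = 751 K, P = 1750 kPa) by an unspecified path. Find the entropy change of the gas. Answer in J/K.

ΔS = nC_p ln(T₂/T₁) − nR ln(P₂/P₁), with C_p = 7R/2 = 29.1 J mol⁻¹ K⁻¹ for a diatomic ideal gas.
ΔS = 1.13 × [29.1 × ln(751/314) − 8.314 × ln(1750/562)] = 18 J/K.

ΔS = 18 J/K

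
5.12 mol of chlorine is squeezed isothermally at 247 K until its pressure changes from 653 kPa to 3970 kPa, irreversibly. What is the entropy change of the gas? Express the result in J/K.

ΔS_gas = -76.8 J/K

Entropy is a state function, so ΔS_gas depends only on the end states.
For an isothermal ideal gas ΔS_gas = nR ln(P₁/P₂) = 5.12 × 8.314 × ln(653/3970) = -76.8 J/K.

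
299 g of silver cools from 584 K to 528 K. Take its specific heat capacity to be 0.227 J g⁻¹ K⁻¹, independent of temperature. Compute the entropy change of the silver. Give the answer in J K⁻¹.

ΔS = ∫dQ_rev/T = m c ln(T₂/T₁) = 299 × 0.227 × ln(528/584) = -6.84 J/K.

ΔS = -6.84 J/K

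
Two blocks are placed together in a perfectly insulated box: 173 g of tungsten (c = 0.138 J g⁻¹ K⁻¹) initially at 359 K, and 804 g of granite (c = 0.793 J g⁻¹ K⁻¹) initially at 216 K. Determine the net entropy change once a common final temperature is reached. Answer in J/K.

ΔS_total = 3.49 J/K

Energy balance: T_f = (m₁c₁T₁ + m₂c₂T₂)/(m₁c₁ + m₂c₂) = 221.16 K.
ΔS₁ = m₁c₁ ln(T_f/T₁) = 23.874 × ln(221.16/359) = -11.57 J/K.
ΔS₂ = m₂c₂ ln(T_f/T₂) = 637.572 × ln(221.16/216) = 15.06 J/K.
ΔS_total = -11.57 + 15.06 = 3.49 J/K.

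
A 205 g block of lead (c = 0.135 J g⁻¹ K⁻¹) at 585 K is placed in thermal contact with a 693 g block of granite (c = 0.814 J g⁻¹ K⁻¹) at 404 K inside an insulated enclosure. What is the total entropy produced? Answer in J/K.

ΔS_total = 2.03 J/K

Energy balance: T_f = (m₁c₁T₁ + m₂c₂T₂)/(m₁c₁ + m₂c₂) = 412.46 K.
ΔS₁ = m₁c₁ ln(T_f/T₁) = 27.675 × ln(412.46/585) = -9.671 J/K.
ΔS₂ = m₂c₂ ln(T_f/T₂) = 564.102 × ln(412.46/404) = 11.7 J/K.
ΔS_total = -9.671 + 11.7 = 2.03 J/K.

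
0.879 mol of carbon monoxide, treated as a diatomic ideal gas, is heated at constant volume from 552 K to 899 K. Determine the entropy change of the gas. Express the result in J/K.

ΔS = 8.91 J/K

At constant volume, ΔS = nC_V ln(T₂/T₁) with C_V = 5R/2 = 20.79 J mol⁻¹ K⁻¹.
ΔS = 0.879 × 20.79 × ln(899/552) = 8.91 J/K.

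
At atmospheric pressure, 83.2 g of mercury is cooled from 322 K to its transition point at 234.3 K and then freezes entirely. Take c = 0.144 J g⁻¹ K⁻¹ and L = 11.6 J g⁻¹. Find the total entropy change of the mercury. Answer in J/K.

ΔS = -7.93 J/K

Cooling step: ΔS₁ = m c ln(T_tr/T_i) = 83.2 × 0.144 × ln(234.3/322) = -3.809 J/K.
Phase change: ΔS₂ = −mL/T_tr = −83.2 × 11.6 / 234.3 = -4.119 J/K.
ΔS_total = (-3.809) + (-4.119) = -7.93 J/K.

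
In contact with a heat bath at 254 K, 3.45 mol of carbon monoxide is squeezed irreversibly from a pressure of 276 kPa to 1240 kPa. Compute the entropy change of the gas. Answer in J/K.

Entropy is a state function, so ΔS_gas depends only on the end states.
For an isothermal ideal gas ΔS_gas = nR ln(P₁/P₂) = 3.45 × 8.314 × ln(276/1240) = -43.1 J/K.

ΔS_gas = -43.1 J/K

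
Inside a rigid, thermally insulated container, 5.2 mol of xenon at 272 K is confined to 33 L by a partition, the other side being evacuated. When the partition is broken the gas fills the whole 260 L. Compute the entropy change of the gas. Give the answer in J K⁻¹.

ΔS_gas = 89.2 J/K

For an ideal gas in free expansion Q = 0 and W = 0, so T is unchanged.
Entropy is a state function; using a reversible isothermal path, ΔS_gas = nR ln(V₂/V₁) = 5.2 × 8.314 × ln(260/33) = 89.2 J/K.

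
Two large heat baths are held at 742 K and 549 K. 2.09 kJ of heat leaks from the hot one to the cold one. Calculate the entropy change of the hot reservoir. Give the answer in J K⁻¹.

The hot reservoir loses heat Q, so ΔS_hot = −Q/T_H = −2090/742 = -2.82 J/K.

ΔS_hot = -2.82 J/K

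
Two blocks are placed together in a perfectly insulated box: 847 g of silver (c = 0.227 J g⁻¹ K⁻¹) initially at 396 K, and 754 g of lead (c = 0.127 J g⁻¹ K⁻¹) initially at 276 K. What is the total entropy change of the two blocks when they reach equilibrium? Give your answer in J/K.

ΔS_total = 3.98 J/K

Energy balance: T_f = (m₁c₁T₁ + m₂c₂T₂)/(m₁c₁ + m₂c₂) = 356.1 K.
ΔS₁ = m₁c₁ ln(T_f/T₁) = 192.269 × ln(356.1/396) = -20.42 J/K.
ΔS₂ = m₂c₂ ln(T_f/T₂) = 95.758 × ln(356.1/276) = 24.4 J/K.
ΔS_total = -20.42 + 24.4 = 3.98 J/K.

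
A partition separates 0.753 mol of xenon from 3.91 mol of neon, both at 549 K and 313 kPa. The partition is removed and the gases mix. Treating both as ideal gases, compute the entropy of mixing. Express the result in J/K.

Mole fractions: x_A = 0.753/4.66 = 0.161, x_B = 0.839.
ΔS_mix = −R(n_A ln x_A + n_B ln x_B) = −8.314 × (0.753 ln 0.161 + 3.91 ln 0.839) = 17.1 J/K.

ΔS_mix = 17.1 J/K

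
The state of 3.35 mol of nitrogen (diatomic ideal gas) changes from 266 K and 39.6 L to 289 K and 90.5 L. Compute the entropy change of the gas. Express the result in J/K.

ΔS = 28.8 J/K

Entropy is a state function: ΔS = nC_V ln(T₂/T₁) + nR ln(V₂/V₁), with C_V = 5R/2 = 20.79 J mol⁻¹ K⁻¹ for a diatomic ideal gas.
ΔS = 3.35 × [20.79 × ln(289/266) + 8.314 × ln(90.5/39.6)] = 28.8 J/K.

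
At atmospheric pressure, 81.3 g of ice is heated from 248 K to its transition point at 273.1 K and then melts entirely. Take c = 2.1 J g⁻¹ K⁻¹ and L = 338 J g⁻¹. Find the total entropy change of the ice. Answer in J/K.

Warming step: ΔS₁ = m c ln(T_tr/T_i) = 81.3 × 2.1 × ln(273.1/248) = 16.46 J/K.
Phase change: ΔS₂ = +mL/T_tr = 81.3 × 338 / 273.1 = 100.6 J/K.
ΔS_total = (16.46) + (100.6) = 117 J/K.

ΔS = 117 J/K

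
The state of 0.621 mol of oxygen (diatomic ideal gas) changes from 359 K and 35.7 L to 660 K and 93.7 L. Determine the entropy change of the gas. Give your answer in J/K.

Entropy is a state function: ΔS = nC_V ln(T₂/T₁) + nR ln(V₂/V₁), with C_V = 5R/2 = 20.79 J mol⁻¹ K⁻¹ for a diatomic ideal gas.
ΔS = 0.621 × [20.79 × ln(660/359) + 8.314 × ln(93.7/35.7)] = 12.8 J/K.

ΔS = 12.8 J/K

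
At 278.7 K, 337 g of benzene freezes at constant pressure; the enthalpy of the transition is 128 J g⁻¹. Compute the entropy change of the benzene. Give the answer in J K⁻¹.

ΔS = -155 J/K

Heat released by the substance: Q = −mL = −337 × 128 = −43136 J.
At constant T, ΔS = Q_rev/T = −43136 / 278.7 = -155 J/K.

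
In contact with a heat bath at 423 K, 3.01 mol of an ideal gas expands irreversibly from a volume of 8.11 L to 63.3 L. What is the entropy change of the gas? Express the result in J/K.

ΔS_gas = 51.4 J/K

Entropy is a state function, so ΔS_gas depends only on the end states.
For an isothermal ideal gas ΔS_gas = nR ln(V₂/V₁) = 3.01 × 8.314 × ln(63.3/8.11) = 51.4 J/K.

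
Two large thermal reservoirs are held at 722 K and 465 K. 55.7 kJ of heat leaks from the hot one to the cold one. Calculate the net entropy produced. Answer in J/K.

ΔS_total = 42.6 J/K

ΔS_hot = −Q/T_H = −55700/722 = -77.15 J/K and ΔS_cold = +Q/T_C = 55700/465 = 119.8 J/K.
ΔS_total = -77.15 + 119.8 = 42.6 J/K, positive as the second law requires.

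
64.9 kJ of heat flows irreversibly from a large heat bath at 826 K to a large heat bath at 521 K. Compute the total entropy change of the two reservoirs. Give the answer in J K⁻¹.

ΔS_hot = −Q/T_H = −64900/826 = -78.57 J/K and ΔS_cold = +Q/T_C = 64900/521 = 124.6 J/K.
ΔS_total = -78.57 + 124.6 = 46 J/K, positive as the second law requires.

ΔS_total = 46 J/K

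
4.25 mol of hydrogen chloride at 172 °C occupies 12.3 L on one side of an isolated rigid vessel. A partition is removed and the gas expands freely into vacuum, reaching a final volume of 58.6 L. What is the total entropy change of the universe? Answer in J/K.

ΔS_universe = 55.2 J/K

No heat is exchanged and no work is done, so the ideal-gas temperature stays constant.
Entropy is a state function; using a reversible isothermal path, ΔS_gas = nR ln(V₂/V₁) = 4.25 × 8.314 × ln(58.6/12.3) = 55.2 J/K.
The insulated surroundings exchange no heat, so ΔS_surr = 0 and ΔS_universe = ΔS_gas.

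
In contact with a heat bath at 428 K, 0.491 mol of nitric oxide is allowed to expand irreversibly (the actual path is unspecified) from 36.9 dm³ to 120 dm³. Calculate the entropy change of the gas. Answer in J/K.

Entropy is a state function, so ΔS_gas depends only on the end states.
For an isothermal ideal gas ΔS_gas = nR ln(V₂/V₁) = 0.491 × 8.314 × ln(120/36.9) = 4.81 J/K.

ΔS_gas = 4.81 J/K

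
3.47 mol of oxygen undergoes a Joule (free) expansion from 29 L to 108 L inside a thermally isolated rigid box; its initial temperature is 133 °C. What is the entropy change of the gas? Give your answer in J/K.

No heat is exchanged and no work is done, so the ideal-gas temperature stays constant.
Entropy is a state function; using a reversible isothermal path, ΔS_gas = nR ln(V₂/V₁) = 3.47 × 8.314 × ln(108/29) = 37.9 J/K.

ΔS_gas = 37.9 J/K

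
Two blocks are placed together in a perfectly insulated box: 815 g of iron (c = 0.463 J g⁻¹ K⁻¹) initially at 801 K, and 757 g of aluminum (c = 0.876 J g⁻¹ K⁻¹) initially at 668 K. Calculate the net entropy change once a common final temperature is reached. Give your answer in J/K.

ΔS_total = 4.03 J/K

Energy balance: T_f = (m₁c₁T₁ + m₂c₂T₂)/(m₁c₁ + m₂c₂) = 716.23 K.
ΔS₁ = m₁c₁ ln(T_f/T₁) = 377.345 × ln(716.23/801) = -42.207 J/K.
ΔS₂ = m₂c₂ ln(T_f/T₂) = 663.132 × ln(716.23/668) = 46.233 J/K.
ΔS_total = -42.207 + 46.233 = 4.03 J/K.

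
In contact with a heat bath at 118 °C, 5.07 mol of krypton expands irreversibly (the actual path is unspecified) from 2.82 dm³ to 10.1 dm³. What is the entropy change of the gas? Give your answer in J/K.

Entropy is a state function, so ΔS_gas depends only on the end states.
For an isothermal ideal gas ΔS_gas = nR ln(V₂/V₁) = 5.07 × 8.314 × ln(10.1/2.82) = 53.8 J/K.

ΔS_gas = 53.8 J/K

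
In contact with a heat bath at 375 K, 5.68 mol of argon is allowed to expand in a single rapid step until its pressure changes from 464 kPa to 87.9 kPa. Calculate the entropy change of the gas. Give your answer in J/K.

Entropy is a state function, so ΔS_gas depends only on the end states.
For an isothermal ideal gas ΔS_gas = nR ln(P₁/P₂) = 5.68 × 8.314 × ln(464/87.9) = 78.6 J/K.

ΔS_gas = 78.6 J/K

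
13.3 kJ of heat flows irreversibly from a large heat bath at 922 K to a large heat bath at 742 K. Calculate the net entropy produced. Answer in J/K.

ΔS_hot = −Q/T_H = −13300/922 = -14.425 J/K and ΔS_cold = +Q/T_C = 13300/742 = 17.925 J/K.
ΔS_total = -14.425 + 17.925 = 3.5 J/K, positive as the second law requires.

ΔS_total = 3.5 J/K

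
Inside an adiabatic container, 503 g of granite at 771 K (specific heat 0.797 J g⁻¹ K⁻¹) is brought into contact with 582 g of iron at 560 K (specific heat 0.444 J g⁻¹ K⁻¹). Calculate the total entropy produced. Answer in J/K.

Energy balance: T_f = (m₁c₁T₁ + m₂c₂T₂)/(m₁c₁ + m₂c₂) = 688.3 K.
ΔS₁ = m₁c₁ ln(T_f/T₁) = 400.891 × ln(688.3/771) = -45.49 J/K.
ΔS₂ = m₂c₂ ln(T_f/T₂) = 258.408 × ln(688.3/560) = 53.31 J/K.
ΔS_total = -45.49 + 53.31 = 7.82 J/K.

ΔS_total = 7.82 J/K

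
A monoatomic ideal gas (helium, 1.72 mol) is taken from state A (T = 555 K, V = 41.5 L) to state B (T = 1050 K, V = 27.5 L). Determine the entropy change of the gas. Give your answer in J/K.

Entropy is a state function: ΔS = nC_V ln(T₂/T₁) + nR ln(V₂/V₁), with C_V = 3R/2 = 12.47 J mol⁻¹ K⁻¹ for a monoatomic ideal gas.
ΔS = 1.72 × [12.47 × ln(1050/555) + 8.314 × ln(27.5/41.5)] = 7.79 J/K.

ΔS = 7.79 J/K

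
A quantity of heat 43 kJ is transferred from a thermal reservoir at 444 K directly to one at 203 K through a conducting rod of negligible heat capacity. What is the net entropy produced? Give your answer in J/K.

ΔS_total = 115 J/K

ΔS_hot = −Q/T_H = −43000/444 = -96.85 J/K and ΔS_cold = +Q/T_C = 43000/203 = 211.8 J/K.
ΔS_total = -96.85 + 211.8 = 115 J/K, positive as the second law requires.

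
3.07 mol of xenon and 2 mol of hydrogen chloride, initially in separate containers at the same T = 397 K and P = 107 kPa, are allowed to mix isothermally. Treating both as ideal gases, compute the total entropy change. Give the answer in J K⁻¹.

Mole fractions: x_A = 3.07/5.07 = 0.606, x_B = 0.394.
ΔS_mix = −R(n_A ln x_A + n_B ln x_B) = −8.314 × (3.07 ln 0.606 + 2 ln 0.394) = 28.3 J/K.

ΔS_mix = 28.3 J/K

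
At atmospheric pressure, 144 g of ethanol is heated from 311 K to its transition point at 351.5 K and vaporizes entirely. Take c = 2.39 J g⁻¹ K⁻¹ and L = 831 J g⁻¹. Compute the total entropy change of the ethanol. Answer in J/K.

Warming step: ΔS₁ = m c ln(T_tr/T_i) = 144 × 2.39 × ln(351.5/311) = 42.13 J/K.
Phase change: ΔS₂ = +mL/T_tr = 144 × 831 / 351.5 = 340.4 J/K.
ΔS_total = (42.13) + (340.4) = 383 J/K.

ΔS = 383 J/K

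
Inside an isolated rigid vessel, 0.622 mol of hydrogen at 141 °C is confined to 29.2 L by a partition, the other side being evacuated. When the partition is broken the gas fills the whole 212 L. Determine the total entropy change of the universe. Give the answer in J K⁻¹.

ΔS_universe = 10.3 J/K

For an ideal gas in free expansion Q = 0 and W = 0, so T is unchanged.
Entropy is a state function; using a reversible isothermal path, ΔS_gas = nR ln(V₂/V₁) = 0.622 × 8.314 × ln(212/29.2) = 10.3 J/K.
The insulated surroundings exchange no heat, so ΔS_surr = 0 and ΔS_universe = ΔS_gas.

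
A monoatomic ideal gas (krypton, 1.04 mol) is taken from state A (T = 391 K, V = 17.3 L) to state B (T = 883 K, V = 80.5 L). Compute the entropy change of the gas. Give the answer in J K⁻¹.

Entropy is a state function: ΔS = nC_V ln(T₂/T₁) + nR ln(V₂/V₁), with C_V = 3R/2 = 12.47 J mol⁻¹ K⁻¹ for a monoatomic ideal gas.
ΔS = 1.04 × [12.47 × ln(883/391) + 8.314 × ln(80.5/17.3)] = 23.9 J/K.

ΔS = 23.9 J/K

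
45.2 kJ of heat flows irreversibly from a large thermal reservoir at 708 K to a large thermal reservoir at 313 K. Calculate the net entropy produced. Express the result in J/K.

ΔS_hot = −Q/T_H = −45200/708 = -63.84 J/K and ΔS_cold = +Q/T_C = 45200/313 = 144.4 J/K.
ΔS_total = -63.84 + 144.4 = 80.6 J/K, positive as the second law requires.

ΔS_total = 80.6 J/K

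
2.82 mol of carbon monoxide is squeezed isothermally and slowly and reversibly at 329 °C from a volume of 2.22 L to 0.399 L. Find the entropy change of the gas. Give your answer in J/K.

For an isothermal ideal gas ΔS_gas = nR ln(V₂/V₁) = 2.82 × 8.314 × ln(0.399/2.22) = -40.2 J/K.

ΔS_gas = -40.2 J/K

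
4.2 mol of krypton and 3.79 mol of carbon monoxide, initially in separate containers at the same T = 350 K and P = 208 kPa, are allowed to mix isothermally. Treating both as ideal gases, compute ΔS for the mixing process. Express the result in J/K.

Mole fractions: x_A = 4.2/7.99 = 0.526, x_B = 0.474.
ΔS_mix = −R(n_A ln x_A + n_B ln x_B) = −8.314 × (4.2 ln 0.526 + 3.79 ln 0.474) = 46 J/K.

ΔS_mix = 46 J/K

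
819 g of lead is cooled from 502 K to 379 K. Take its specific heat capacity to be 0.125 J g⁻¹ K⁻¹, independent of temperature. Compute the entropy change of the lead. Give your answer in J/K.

ΔS = -28.8 J/K

ΔS = ∫dQ_rev/T = m c ln(T₂/T₁) = 819 × 0.125 × ln(379/502) = -28.8 J/K.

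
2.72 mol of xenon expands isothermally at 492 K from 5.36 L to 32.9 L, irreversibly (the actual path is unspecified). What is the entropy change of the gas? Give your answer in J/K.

Entropy is a state function, so ΔS_gas depends only on the end states.
For an isothermal ideal gas ΔS_gas = nR ln(V₂/V₁) = 2.72 × 8.314 × ln(32.9/5.36) = 41 J/K.

ΔS_gas = 41 J/K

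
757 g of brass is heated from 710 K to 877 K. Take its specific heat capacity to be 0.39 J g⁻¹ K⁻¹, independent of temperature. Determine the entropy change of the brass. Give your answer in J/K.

ΔS = ∫dQ_rev/T = m c ln(T₂/T₁) = 757 × 0.39 × ln(877/710) = 62.4 J/K.

ΔS = 62.4 J/K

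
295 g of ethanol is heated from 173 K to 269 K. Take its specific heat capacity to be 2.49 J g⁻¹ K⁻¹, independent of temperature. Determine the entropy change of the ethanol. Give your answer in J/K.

ΔS = ∫dQ_rev/T = m c ln(T₂/T₁) = 295 × 2.49 × ln(269/173) = 324 J/K.

ΔS = 324 J/K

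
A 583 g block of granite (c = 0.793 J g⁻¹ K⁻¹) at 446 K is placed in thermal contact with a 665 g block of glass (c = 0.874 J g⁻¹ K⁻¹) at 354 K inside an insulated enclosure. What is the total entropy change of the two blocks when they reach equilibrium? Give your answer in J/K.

ΔS_total = 6.92 J/K

Energy balance: T_f = (m₁c₁T₁ + m₂c₂T₂)/(m₁c₁ + m₂c₂) = 394.76 K.
ΔS₁ = m₁c₁ ln(T_f/T₁) = 462.319 × ln(394.76/446) = -56.42 J/K.
ΔS₂ = m₂c₂ ln(T_f/T₂) = 581.21 × ln(394.76/354) = 63.34 J/K.
ΔS_total = -56.42 + 63.34 = 6.92 J/K.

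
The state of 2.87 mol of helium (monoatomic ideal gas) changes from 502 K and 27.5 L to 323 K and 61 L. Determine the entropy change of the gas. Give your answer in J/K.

Entropy is a state function: ΔS = nC_V ln(T₂/T₁) + nR ln(V₂/V₁), with C_V = 3R/2 = 12.47 J mol⁻¹ K⁻¹ for a monoatomic ideal gas.
ΔS = 2.87 × [12.47 × ln(323/502) + 8.314 × ln(61/27.5)] = 3.23 J/K.

ΔS = 3.23 J/K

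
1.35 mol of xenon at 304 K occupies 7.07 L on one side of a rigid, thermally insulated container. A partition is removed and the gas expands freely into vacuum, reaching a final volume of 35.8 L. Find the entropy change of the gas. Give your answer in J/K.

ΔS_gas = 18.2 J/K

No heat is exchanged and no work is done, so the ideal-gas temperature stays constant.
Entropy is a state function; using a reversible isothermal path, ΔS_gas = nR ln(V₂/V₁) = 1.35 × 8.314 × ln(35.8/7.07) = 18.2 J/K.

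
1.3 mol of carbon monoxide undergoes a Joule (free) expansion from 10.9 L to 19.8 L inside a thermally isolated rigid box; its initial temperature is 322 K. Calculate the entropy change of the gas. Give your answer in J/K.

ΔS_gas = 6.45 J/K

For an ideal gas in free expansion Q = 0 and W = 0, so T is unchanged.
Entropy is a state function; using a reversible isothermal path, ΔS_gas = nR ln(V₂/V₁) = 1.3 × 8.314 × ln(19.8/10.9) = 6.45 J/K.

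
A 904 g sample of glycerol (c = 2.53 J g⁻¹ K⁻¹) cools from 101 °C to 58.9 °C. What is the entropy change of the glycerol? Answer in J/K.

In kelvin: T₁ = 374.15 K, T₂ = 332.05 K. ΔS = ∫dQ_rev/T = m c ln(T₂/T₁) = 904 × 2.53 × ln(332.05/374.15) = -273 J/K.

ΔS = -273 J/K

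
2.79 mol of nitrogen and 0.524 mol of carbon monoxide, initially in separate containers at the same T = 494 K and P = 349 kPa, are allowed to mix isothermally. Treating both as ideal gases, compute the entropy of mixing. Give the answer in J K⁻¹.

ΔS_mix = 12 J/K

Mole fractions: x_A = 2.79/3.31 = 0.842, x_B = 0.158.
ΔS_mix = −R(n_A ln x_A + n_B ln x_B) = −8.314 × (2.79 ln 0.842 + 0.524 ln 0.158) = 12 J/K.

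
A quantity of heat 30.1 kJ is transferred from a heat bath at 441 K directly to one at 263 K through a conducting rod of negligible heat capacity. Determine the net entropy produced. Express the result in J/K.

ΔS_hot = −Q/T_H = −30100/441 = -68.25 J/K and ΔS_cold = +Q/T_C = 30100/263 = 114.4 J/K.
ΔS_total = -68.25 + 114.4 = 46.2 J/K, positive as the second law requires.

ΔS_total = 46.2 J/K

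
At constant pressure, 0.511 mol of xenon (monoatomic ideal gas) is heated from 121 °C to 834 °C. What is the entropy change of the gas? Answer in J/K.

In kelvin: T₁ = 394.15 K, T₂ = 1107.15 K. At constant pressure, ΔS = nC_p ln(T₂/T₁) with C_p = 5R/2 = 20.79 J mol⁻¹ K⁻¹.
ΔS = 0.511 × 20.79 × ln(1107.15/394.15) = 11 J/K.

ΔS = 11 J/K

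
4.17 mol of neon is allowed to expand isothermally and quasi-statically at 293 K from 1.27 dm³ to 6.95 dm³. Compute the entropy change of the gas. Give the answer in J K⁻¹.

ΔS_gas = 58.9 J/K

For an isothermal ideal gas ΔS_gas = nR ln(V₂/V₁) = 4.17 × 8.314 × ln(6.95/1.27) = 58.9 J/K.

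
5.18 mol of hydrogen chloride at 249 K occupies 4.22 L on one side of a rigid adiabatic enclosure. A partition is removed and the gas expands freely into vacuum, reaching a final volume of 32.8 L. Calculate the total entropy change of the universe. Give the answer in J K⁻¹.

No heat is exchanged and no work is done, so the ideal-gas temperature stays constant.
Entropy is a state function; using a reversible isothermal path, ΔS_gas = nR ln(V₂/V₁) = 5.18 × 8.314 × ln(32.8/4.22) = 88.3 J/K.
The insulated surroundings exchange no heat, so ΔS_surr = 0 and ΔS_universe = ΔS_gas.

ΔS_universe = 88.3 J/K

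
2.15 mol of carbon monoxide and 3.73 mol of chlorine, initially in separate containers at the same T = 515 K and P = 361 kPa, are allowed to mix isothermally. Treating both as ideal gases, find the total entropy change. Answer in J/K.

Mole fractions: x_A = 2.15/5.88 = 0.366, x_B = 0.634.
ΔS_mix = −R(n_A ln x_A + n_B ln x_B) = −8.314 × (2.15 ln 0.366 + 3.73 ln 0.634) = 32.1 J/K.

ΔS_mix = 32.1 J/K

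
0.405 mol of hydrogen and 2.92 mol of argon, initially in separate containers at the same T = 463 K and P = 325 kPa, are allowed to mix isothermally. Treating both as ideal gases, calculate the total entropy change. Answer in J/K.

Mole fractions: x_A = 0.405/3.33 = 0.122, x_B = 0.878.
ΔS_mix = −R(n_A ln x_A + n_B ln x_B) = −8.314 × (0.405 ln 0.122 + 2.92 ln 0.878) = 10.2 J/K.

ΔS_mix = 10.2 J/K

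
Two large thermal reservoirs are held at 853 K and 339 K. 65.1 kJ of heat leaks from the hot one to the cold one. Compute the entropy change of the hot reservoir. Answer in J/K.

The hot reservoir loses heat Q, so ΔS_hot = −Q/T_H = −65100/853 = -76.3 J/K.

ΔS_hot = -76.3 J/K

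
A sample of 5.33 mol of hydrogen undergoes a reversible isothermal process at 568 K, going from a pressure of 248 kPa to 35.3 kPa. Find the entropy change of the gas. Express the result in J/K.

ΔS_gas = 86.4 J/K

For an isothermal ideal gas ΔS_gas = nR ln(P₁/P₂) = 5.33 × 8.314 × ln(248/35.3) = 86.4 J/K.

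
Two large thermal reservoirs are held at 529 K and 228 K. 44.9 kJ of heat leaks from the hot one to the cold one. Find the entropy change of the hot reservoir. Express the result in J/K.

ΔS_hot = -84.9 J/K

The hot reservoir loses heat Q, so ΔS_hot = −Q/T_H = −44900/529 = -84.9 J/K.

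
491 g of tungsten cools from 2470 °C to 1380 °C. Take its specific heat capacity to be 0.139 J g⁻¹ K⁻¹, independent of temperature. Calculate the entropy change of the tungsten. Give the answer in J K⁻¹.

ΔS = -34.6 J/K

In kelvin: T₁ = 2743.15 K, T₂ = 1653.15 K. ΔS = ∫dQ_rev/T = m c ln(T₂/T₁) = 491 × 0.139 × ln(1653.15/2743.15) = -34.6 J/K.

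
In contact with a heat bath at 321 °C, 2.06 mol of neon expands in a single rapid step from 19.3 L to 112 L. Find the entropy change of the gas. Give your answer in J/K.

ΔS_gas = 30.1 J/K

Entropy is a state function, so ΔS_gas depends only on the end states.
For an isothermal ideal gas ΔS_gas = nR ln(V₂/V₁) = 2.06 × 8.314 × ln(112/19.3) = 30.1 J/K.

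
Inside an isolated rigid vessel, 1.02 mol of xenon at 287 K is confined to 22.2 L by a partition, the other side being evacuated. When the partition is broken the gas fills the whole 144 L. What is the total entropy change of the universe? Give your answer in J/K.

ΔS_universe = 15.9 J/K

For an ideal gas in free expansion Q = 0 and W = 0, so T is unchanged.
Entropy is a state function; using a reversible isothermal path, ΔS_gas = nR ln(V₂/V₁) = 1.02 × 8.314 × ln(144/22.2) = 15.9 J/K.
The insulated surroundings exchange no heat, so ΔS_surr = 0 and ΔS_universe = ΔS_gas.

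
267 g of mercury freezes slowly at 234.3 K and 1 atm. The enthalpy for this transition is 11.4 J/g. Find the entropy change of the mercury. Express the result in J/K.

Heat released by the substance: Q = −mL = −267 × 11.4 = −3043.8 J.
At constant T, ΔS = Q_rev/T = −3043.8 / 234.3 = -13 J/K.

ΔS = -13 J/K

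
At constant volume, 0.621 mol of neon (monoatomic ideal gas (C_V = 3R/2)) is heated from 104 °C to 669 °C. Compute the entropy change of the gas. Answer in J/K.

In kelvin: T₁ = 377.15 K, T₂ = 942.15 K. At constant volume, ΔS = nC_V ln(T₂/T₁) with C_V = 3R/2 = 12.47 J mol⁻¹ K⁻¹.
ΔS = 0.621 × 12.47 × ln(942.15/377.15) = 7.09 J/K.

ΔS = 7.09 J/K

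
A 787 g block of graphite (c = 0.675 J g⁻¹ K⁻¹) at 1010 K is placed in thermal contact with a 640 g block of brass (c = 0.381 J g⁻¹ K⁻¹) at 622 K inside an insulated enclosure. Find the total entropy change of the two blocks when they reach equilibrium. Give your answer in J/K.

ΔS_total = 18.4 J/K

Energy balance: T_f = (m₁c₁T₁ + m₂c₂T₂)/(m₁c₁ + m₂c₂) = 887.93 K.
ΔS₁ = m₁c₁ ln(T_f/T₁) = 531.225 × ln(887.93/1010) = -68.43 J/K.
ΔS₂ = m₂c₂ ln(T_f/T₂) = 243.84 × ln(887.93/622) = 86.8 J/K.
ΔS_total = -68.43 + 86.8 = 18.4 J/K.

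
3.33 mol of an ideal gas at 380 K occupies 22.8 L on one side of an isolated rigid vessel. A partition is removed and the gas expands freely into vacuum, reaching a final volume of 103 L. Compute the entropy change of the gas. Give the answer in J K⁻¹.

ΔS_gas = 41.7 J/K

No heat is exchanged and no work is done, so the ideal-gas temperature stays constant.
Entropy is a state function; using a reversible isothermal path, ΔS_gas = nR ln(V₂/V₁) = 3.33 × 8.314 × ln(103/22.8) = 41.7 J/K.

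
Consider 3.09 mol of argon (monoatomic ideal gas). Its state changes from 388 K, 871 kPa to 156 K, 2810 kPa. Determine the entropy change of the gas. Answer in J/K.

ΔS = nC_p ln(T₂/T₁) − nR ln(P₂/P₁), with C_p = 5R/2 = 20.79 J mol⁻¹ K⁻¹ for a monoatomic ideal gas.
ΔS = 3.09 × [20.79 × ln(156/388) − 8.314 × ln(2810/871)] = -88.6 J/K.

ΔS = -88.6 J/K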